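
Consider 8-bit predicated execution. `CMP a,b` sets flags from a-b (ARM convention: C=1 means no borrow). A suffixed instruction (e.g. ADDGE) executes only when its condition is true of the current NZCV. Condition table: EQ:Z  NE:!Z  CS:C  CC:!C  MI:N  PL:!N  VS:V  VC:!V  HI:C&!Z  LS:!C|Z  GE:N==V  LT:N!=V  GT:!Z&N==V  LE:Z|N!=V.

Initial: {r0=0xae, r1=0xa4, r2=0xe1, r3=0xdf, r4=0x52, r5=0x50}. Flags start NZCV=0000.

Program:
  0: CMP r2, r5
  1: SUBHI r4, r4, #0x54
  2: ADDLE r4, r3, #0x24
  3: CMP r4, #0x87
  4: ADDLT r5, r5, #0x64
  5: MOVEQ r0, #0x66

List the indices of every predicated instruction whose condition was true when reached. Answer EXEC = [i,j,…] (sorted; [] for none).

[0] flags=1010 → (cmp)
[1] flags=1010 HI?T → r4=0xfe
[2] flags=1010 LE?T → r4=0x03
[3] flags=0000 → (cmp)
[4] flags=0000 LT?F → skip
[5] flags=0000 EQ?F → skip

EXEC = [1,2]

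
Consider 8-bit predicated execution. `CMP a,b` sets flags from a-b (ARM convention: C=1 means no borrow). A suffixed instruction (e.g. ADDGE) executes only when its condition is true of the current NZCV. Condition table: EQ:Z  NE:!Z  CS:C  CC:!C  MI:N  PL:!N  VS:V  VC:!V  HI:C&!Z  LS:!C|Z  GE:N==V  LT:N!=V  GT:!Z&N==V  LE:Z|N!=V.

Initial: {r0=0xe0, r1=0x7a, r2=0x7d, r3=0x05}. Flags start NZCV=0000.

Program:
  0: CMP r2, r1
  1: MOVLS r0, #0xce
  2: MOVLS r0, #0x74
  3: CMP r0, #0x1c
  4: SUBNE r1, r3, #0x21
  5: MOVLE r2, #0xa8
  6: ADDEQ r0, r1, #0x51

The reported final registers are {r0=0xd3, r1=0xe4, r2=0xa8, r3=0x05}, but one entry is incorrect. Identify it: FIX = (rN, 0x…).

[0] flags=0010 → (cmp)
[1] flags=0010 LS?F → skip
[2] flags=0010 LS?F → skip
[3] flags=1010 → (cmp)
[4] flags=1010 NE?T → r1=0xe4
[5] flags=1010 LE?T → r2=0xa8
[6] flags=1010 EQ?F → skip

FIX = (r0, 0xe0)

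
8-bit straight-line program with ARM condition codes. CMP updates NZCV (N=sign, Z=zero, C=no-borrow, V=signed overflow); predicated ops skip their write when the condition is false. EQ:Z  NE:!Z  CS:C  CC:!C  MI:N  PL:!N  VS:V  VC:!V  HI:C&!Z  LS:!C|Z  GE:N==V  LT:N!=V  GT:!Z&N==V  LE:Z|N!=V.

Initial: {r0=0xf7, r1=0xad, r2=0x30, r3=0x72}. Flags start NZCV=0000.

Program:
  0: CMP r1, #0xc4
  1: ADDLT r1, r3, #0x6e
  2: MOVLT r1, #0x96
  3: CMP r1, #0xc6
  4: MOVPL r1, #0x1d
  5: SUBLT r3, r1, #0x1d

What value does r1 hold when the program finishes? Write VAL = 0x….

0: ✓ CMP  NZCV=1000
1: ✓ ADDLT  r1←0xe0
2: ✓ MOVLT  r1←0x96
3: ✓ CMP  NZCV=1000
4: · MOVPL
5: ✓ SUBLT  r3←0x79

VAL = 0x96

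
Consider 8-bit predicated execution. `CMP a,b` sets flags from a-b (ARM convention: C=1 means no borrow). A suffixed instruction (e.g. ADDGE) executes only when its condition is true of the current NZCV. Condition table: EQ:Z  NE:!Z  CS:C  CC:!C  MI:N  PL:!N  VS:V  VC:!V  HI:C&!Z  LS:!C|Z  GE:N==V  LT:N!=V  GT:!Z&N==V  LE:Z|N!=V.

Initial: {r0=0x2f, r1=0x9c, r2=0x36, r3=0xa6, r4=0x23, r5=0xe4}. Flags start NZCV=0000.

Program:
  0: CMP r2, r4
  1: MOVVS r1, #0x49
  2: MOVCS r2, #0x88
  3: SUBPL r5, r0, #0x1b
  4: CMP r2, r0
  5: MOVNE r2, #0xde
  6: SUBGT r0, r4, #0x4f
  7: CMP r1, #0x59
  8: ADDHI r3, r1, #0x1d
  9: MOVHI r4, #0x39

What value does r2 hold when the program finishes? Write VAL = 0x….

[0] flags=0010 → (cmp)
[1] flags=0010 VS?F → skip
[2] flags=0010 CS?T → r2=0x88
[3] flags=0010 PL?T → r5=0x14
[4] flags=0011 → (cmp)
[5] flags=0011 NE?T → r2=0xde
[6] flags=0011 GT?F → skip
[7] flags=0011 → (cmp)
[8] flags=0011 HI?T → r3=0xb9
[9] flags=0011 HI?T → r4=0x39

VAL = 0xde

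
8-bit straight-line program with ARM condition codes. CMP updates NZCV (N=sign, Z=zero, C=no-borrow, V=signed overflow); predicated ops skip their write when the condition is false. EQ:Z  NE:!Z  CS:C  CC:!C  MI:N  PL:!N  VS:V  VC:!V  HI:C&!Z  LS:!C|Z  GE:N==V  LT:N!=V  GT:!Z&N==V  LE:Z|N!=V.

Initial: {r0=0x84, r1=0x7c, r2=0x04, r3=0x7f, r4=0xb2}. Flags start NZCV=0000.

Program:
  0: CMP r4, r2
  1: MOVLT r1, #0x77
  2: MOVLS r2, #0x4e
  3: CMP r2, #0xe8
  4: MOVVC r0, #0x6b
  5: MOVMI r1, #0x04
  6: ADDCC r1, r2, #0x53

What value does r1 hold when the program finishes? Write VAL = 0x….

[0] flags=1010 → (cmp)
[1] flags=1010 LT?T → r1=0x77
[2] flags=1010 LS?F → skip
[3] flags=0000 → (cmp)
[4] flags=0000 VC?T → r0=0x6b
[5] flags=0000 MI?F → skip
[6] flags=0000 CC?T → r1=0x57

VAL = 0x57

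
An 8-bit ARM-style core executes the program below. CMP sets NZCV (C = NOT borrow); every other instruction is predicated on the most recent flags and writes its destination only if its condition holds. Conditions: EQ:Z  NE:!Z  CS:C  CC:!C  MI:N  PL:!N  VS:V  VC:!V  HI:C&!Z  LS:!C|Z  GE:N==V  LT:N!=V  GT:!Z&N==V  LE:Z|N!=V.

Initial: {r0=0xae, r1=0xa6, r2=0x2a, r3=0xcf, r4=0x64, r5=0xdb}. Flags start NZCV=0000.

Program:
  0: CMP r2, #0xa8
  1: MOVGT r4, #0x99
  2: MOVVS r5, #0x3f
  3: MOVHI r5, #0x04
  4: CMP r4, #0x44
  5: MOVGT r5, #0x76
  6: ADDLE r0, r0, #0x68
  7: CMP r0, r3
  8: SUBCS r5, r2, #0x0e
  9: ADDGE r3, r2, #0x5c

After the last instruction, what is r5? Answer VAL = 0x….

[0] flags=1001 → (cmp)
[1] flags=1001 GT?T → r4=0x99
[2] flags=1001 VS?T → r5=0x3f
[3] flags=1001 HI?F → skip
[4] flags=0011 → (cmp)
[5] flags=0011 GT?F → skip
[6] flags=0011 LE?T → r0=0x16
[7] flags=0000 → (cmp)
[8] flags=0000 CS?F → skip
[9] flags=0000 GE?T → r3=0x86

VAL = 0x3f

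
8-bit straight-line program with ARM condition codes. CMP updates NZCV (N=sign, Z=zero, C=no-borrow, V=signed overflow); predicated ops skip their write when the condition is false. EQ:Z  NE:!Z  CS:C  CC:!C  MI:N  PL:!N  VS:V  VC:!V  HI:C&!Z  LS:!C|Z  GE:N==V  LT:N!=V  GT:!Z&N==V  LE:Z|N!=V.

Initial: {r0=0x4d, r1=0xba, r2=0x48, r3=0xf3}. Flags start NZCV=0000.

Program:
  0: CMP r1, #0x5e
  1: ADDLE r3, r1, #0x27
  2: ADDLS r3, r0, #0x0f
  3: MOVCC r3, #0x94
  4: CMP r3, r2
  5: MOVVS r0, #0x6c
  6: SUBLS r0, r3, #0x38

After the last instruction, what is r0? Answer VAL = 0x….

0: ✓ CMP  NZCV=0011
1: ✓ ADDLE  r3←0xe1
2: · ADDLS
3: · MOVCC
4: ✓ CMP  NZCV=1010
5: · MOVVS
6: · SUBLS

VAL = 0x4d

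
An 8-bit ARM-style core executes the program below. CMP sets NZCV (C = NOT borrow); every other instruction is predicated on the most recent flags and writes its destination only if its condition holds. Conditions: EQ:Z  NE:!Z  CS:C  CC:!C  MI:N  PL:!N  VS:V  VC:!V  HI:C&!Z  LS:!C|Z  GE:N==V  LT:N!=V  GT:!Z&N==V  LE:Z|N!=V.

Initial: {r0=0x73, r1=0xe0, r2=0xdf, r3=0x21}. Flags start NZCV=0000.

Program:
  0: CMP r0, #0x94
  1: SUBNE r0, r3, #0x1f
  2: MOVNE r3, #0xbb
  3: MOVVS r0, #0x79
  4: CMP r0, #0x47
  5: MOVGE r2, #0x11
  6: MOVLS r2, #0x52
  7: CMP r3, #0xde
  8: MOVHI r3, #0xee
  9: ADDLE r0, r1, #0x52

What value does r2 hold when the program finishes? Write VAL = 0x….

VAL = 0x11

[0] flags=1001 → (cmp)
[1] flags=1001 NE?T → r0=0x02
[2] flags=1001 NE?T → r3=0xbb
[3] flags=1001 VS?T → r0=0x79
[4] flags=0010 → (cmp)
[5] flags=0010 GE?T → r2=0x11
[6] flags=0010 LS?F → skip
[7] flags=1000 → (cmp)
[8] flags=1000 HI?F → skip
[9] flags=1000 LE?T → r0=0x32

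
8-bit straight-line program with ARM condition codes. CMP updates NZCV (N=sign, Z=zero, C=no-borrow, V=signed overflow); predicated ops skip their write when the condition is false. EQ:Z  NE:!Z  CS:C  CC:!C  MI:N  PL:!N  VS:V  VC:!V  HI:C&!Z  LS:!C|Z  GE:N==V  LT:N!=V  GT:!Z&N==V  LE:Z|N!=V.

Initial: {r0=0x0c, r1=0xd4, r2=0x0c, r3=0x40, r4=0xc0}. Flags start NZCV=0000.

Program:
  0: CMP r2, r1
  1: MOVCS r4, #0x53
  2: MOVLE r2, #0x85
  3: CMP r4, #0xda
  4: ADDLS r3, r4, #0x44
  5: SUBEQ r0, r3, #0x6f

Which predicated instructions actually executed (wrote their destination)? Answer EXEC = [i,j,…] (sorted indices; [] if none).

EXEC = [4]

[0] flags=0000 → (cmp)
[1] flags=0000 CS?F → skip
[2] flags=0000 LE?F → skip
[3] flags=1000 → (cmp)
[4] flags=1000 LS?T → r3=0x04
[5] flags=1000 EQ?F → skip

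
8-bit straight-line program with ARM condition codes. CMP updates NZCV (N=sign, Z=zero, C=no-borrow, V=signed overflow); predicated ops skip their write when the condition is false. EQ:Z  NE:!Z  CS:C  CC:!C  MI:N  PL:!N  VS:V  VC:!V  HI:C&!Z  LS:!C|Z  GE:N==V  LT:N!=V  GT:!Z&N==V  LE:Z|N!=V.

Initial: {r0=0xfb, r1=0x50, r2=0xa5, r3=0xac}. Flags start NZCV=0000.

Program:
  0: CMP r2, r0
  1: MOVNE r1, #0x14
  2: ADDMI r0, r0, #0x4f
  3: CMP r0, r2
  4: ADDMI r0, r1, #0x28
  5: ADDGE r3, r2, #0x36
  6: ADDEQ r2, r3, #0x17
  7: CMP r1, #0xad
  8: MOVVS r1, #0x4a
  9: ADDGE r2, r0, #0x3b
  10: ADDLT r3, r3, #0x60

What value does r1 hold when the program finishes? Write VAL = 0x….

VAL = 0x14

0: ✓ CMP  NZCV=1000
1: ✓ MOVNE  r1←0x14
2: ✓ ADDMI  r0←0x4a
3: ✓ CMP  NZCV=1001
4: ✓ ADDMI  r0←0x3c
5: ✓ ADDGE  r3←0xdb
6: · ADDEQ
7: ✓ CMP  NZCV=0000
8: · MOVVS
9: ✓ ADDGE  r2←0x77
10: · ADDLT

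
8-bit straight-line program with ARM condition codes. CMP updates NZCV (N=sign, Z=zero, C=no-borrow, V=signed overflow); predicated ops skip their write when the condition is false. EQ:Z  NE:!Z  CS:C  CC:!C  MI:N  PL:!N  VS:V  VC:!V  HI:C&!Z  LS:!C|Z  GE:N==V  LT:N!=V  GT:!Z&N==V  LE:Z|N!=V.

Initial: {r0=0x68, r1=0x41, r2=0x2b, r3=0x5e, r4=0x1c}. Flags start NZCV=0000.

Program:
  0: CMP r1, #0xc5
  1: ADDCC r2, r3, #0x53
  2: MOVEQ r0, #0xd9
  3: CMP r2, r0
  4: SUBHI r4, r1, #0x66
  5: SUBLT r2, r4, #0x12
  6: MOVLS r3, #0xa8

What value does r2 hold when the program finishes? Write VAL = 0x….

VAL = 0xc9

[0] flags=0000 → (cmp)
[1] flags=0000 CC?T → r2=0xb1
[2] flags=0000 EQ?F → skip
[3] flags=0011 → (cmp)
[4] flags=0011 HI?T → r4=0xdb
[5] flags=0011 LT?T → r2=0xc9
[6] flags=0011 LS?F → skip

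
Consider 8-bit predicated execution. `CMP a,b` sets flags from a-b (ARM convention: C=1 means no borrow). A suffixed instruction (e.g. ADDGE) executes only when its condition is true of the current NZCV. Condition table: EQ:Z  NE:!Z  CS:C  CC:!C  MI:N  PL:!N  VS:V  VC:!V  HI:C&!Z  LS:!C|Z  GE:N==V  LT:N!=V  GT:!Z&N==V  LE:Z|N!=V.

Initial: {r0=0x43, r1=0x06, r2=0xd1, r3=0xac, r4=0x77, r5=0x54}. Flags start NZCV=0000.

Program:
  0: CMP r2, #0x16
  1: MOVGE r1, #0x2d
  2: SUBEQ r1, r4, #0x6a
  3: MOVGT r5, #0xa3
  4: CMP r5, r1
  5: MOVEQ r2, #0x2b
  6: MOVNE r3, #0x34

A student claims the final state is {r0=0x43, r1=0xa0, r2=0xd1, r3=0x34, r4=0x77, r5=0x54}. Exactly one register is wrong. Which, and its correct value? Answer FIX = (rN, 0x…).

FIX = (r1, 0x06)

0: ✓ CMP  NZCV=1010
1: · MOVGE
2: · SUBEQ
3: · MOVGT
4: ✓ CMP  NZCV=0010
5: · MOVEQ
6: ✓ MOVNE  r3←0x34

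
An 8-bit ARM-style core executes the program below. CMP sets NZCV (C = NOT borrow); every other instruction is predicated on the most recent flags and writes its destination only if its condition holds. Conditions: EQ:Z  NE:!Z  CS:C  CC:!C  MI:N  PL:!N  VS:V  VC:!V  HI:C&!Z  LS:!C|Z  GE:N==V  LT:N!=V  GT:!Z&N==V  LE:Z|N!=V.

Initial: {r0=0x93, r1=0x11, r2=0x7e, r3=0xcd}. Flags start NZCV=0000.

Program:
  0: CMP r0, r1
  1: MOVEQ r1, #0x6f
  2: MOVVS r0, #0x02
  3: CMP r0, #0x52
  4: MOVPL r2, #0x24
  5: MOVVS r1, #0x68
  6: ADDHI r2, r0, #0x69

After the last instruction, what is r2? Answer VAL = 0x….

VAL = 0xfc

0: ✓ CMP  NZCV=1010
1: · MOVEQ
2: · MOVVS
3: ✓ CMP  NZCV=0011
4: ✓ MOVPL  r2←0x24
5: ✓ MOVVS  r1←0x68
6: ✓ ADDHI  r2←0xfc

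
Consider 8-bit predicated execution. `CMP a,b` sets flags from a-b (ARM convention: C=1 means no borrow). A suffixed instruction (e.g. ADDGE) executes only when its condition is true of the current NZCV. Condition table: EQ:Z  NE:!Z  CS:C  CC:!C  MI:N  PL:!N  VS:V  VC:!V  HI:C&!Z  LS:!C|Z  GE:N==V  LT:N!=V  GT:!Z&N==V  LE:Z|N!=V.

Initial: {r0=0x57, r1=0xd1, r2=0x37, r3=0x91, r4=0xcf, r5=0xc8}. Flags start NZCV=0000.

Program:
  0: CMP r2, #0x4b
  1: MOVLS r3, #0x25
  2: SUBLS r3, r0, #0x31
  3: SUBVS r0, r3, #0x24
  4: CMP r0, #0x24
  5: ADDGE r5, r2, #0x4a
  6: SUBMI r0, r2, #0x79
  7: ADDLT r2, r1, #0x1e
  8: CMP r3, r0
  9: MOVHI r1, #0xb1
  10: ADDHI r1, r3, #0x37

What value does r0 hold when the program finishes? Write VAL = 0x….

0: ✓ CMP  NZCV=1000
1: ✓ MOVLS  r3←0x25
2: ✓ SUBLS  r3←0x26
3: · SUBVS
4: ✓ CMP  NZCV=0010
5: ✓ ADDGE  r5←0x81
6: · SUBMI
7: · ADDLT
8: ✓ CMP  NZCV=1000
9: · MOVHI
10: · ADDHI

VAL = 0x57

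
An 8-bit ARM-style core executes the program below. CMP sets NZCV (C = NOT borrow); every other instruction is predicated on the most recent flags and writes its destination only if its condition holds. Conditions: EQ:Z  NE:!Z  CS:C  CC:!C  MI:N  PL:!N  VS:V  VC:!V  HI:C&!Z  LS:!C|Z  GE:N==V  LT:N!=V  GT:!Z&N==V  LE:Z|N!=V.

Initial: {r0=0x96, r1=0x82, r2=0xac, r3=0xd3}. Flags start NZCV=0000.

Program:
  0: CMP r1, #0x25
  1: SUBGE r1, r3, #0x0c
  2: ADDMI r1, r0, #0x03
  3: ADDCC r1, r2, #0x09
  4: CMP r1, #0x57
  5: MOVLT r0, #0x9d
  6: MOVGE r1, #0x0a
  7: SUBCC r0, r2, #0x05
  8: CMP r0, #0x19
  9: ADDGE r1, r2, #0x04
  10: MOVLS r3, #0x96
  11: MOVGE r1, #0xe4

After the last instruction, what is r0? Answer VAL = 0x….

VAL = 0x9d

0: ✓ CMP  NZCV=0011
1: · SUBGE
2: · ADDMI
3: · ADDCC
4: ✓ CMP  NZCV=0011
5: ✓ MOVLT  r0←0x9d
6: · MOVGE
7: · SUBCC
8: ✓ CMP  NZCV=1010
9: · ADDGE
10: · MOVLS
11: · MOVGE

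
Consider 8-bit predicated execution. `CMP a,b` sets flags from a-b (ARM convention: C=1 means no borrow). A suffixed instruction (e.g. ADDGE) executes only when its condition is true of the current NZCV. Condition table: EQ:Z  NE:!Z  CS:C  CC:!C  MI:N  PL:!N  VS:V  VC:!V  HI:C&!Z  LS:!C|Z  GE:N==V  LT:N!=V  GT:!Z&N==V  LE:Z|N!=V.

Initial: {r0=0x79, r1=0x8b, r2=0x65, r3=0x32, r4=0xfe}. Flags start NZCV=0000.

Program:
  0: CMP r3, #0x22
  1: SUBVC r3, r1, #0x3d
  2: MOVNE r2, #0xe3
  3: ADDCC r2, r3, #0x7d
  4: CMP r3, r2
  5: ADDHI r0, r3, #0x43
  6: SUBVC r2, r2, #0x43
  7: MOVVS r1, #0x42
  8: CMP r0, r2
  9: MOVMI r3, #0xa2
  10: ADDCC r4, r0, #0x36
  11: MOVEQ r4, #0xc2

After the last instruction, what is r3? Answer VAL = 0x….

VAL = 0xa2

[0] flags=0010 → (cmp)
[1] flags=0010 VC?T → r3=0x4e
[2] flags=0010 NE?T → r2=0xe3
[3] flags=0010 CC?F → skip
[4] flags=0000 → (cmp)
[5] flags=0000 HI?F → skip
[6] flags=0000 VC?T → r2=0xa0
[7] flags=0000 VS?F → skip
[8] flags=1001 → (cmp)
[9] flags=1001 MI?T → r3=0xa2
[10] flags=1001 CC?T → r4=0xaf
[11] flags=1001 EQ?F → skip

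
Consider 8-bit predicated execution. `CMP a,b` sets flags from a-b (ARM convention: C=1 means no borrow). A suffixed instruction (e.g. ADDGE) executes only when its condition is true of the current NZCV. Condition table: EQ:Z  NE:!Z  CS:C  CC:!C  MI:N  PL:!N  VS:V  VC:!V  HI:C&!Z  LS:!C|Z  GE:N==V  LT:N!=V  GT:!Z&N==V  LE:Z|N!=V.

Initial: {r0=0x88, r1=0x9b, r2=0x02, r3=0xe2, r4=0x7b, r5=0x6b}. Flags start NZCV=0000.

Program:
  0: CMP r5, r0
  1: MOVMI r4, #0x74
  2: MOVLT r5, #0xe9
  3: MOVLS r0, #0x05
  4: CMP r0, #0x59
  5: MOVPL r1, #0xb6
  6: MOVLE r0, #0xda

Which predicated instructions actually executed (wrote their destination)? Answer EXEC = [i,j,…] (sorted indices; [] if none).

0: ✓ CMP  NZCV=1001
1: ✓ MOVMI  r4←0x74
2: · MOVLT
3: ✓ MOVLS  r0←0x05
4: ✓ CMP  NZCV=1000
5: · MOVPL
6: ✓ MOVLE  r0←0xda

EXEC = [1,3,6]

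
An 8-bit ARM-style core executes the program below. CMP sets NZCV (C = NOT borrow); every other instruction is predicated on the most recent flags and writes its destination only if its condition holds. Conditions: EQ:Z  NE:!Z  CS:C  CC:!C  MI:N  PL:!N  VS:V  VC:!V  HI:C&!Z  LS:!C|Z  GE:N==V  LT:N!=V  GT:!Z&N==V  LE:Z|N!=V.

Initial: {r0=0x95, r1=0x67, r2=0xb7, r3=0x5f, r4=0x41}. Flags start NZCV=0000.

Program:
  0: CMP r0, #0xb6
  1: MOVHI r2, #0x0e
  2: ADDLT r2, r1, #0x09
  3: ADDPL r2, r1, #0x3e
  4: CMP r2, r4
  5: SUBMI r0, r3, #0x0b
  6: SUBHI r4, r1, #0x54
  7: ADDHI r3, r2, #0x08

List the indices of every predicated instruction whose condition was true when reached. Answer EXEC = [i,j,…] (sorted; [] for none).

EXEC = [2,6,7]

[0] flags=1000 → (cmp)
[1] flags=1000 HI?F → skip
[2] flags=1000 LT?T → r2=0x70
[3] flags=1000 PL?F → skip
[4] flags=0010 → (cmp)
[5] flags=0010 MI?F → skip
[6] flags=0010 HI?T → r4=0x13
[7] flags=0010 HI?T → r3=0x78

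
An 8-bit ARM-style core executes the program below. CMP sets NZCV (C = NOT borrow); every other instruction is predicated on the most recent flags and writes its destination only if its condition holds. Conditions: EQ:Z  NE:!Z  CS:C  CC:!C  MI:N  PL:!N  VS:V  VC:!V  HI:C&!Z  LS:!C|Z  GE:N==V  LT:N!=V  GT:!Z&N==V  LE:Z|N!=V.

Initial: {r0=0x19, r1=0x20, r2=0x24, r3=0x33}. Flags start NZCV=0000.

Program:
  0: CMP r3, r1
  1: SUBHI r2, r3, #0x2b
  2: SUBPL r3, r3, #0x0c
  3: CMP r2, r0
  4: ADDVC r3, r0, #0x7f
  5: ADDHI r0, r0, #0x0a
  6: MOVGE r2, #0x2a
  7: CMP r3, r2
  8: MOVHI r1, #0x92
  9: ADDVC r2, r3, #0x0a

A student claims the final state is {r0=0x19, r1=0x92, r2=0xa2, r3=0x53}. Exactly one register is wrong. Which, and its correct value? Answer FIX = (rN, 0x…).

0: ✓ CMP  NZCV=0010
1: ✓ SUBHI  r2←0x08
2: ✓ SUBPL  r3←0x27
3: ✓ CMP  NZCV=1000
4: ✓ ADDVC  r3←0x98
5: · ADDHI
6: · MOVGE
7: ✓ CMP  NZCV=1010
8: ✓ MOVHI  r1←0x92
9: ✓ ADDVC  r2←0xa2

FIX = (r3, 0x98)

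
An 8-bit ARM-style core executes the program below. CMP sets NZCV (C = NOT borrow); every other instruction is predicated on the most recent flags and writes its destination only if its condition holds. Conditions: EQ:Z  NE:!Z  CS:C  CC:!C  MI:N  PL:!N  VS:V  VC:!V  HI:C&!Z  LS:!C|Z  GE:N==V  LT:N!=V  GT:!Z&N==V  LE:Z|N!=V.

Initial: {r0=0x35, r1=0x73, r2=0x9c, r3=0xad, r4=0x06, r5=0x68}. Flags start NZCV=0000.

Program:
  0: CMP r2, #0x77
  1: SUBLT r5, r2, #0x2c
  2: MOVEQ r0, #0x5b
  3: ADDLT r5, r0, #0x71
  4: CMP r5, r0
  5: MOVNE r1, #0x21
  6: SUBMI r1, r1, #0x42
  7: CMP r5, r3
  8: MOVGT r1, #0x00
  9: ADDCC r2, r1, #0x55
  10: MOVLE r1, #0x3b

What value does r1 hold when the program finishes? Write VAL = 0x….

VAL = 0x3b

0: ✓ CMP  NZCV=0011
1: ✓ SUBLT  r5←0x70
2: · MOVEQ
3: ✓ ADDLT  r5←0xa6
4: ✓ CMP  NZCV=0011
5: ✓ MOVNE  r1←0x21
6: · SUBMI
7: ✓ CMP  NZCV=1000
8: · MOVGT
9: ✓ ADDCC  r2←0x76
10: ✓ MOVLE  r1←0x3b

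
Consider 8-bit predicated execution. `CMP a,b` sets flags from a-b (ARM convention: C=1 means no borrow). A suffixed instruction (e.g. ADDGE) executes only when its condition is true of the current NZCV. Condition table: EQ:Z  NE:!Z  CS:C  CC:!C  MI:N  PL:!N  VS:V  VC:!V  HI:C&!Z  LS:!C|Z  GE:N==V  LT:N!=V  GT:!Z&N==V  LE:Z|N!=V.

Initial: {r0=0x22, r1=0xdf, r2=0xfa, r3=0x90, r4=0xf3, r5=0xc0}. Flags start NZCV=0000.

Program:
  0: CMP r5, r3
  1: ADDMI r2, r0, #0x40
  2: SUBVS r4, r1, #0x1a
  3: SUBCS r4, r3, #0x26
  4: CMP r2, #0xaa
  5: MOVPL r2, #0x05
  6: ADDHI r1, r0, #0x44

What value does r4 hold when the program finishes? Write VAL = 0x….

0: ✓ CMP  NZCV=0010
1: · ADDMI
2: · SUBVS
3: ✓ SUBCS  r4←0x6a
4: ✓ CMP  NZCV=0010
5: ✓ MOVPL  r2←0x05
6: ✓ ADDHI  r1←0x66

VAL = 0x6a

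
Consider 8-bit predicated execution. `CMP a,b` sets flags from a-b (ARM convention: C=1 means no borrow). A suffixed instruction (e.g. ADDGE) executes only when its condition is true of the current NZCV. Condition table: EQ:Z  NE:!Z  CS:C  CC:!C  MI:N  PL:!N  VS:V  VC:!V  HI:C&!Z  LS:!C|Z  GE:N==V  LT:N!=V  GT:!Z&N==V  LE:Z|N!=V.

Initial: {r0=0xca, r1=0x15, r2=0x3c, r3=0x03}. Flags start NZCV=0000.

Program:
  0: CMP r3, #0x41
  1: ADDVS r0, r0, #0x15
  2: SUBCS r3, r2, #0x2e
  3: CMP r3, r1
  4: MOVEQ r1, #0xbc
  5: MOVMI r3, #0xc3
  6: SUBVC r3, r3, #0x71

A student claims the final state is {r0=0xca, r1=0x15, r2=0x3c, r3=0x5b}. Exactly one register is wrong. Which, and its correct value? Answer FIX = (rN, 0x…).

[0] flags=1000 → (cmp)
[1] flags=1000 VS?F → skip
[2] flags=1000 CS?F → skip
[3] flags=1000 → (cmp)
[4] flags=1000 EQ?F → skip
[5] flags=1000 MI?T → r3=0xc3
[6] flags=1000 VC?T → r3=0x52

FIX = (r3, 0x52)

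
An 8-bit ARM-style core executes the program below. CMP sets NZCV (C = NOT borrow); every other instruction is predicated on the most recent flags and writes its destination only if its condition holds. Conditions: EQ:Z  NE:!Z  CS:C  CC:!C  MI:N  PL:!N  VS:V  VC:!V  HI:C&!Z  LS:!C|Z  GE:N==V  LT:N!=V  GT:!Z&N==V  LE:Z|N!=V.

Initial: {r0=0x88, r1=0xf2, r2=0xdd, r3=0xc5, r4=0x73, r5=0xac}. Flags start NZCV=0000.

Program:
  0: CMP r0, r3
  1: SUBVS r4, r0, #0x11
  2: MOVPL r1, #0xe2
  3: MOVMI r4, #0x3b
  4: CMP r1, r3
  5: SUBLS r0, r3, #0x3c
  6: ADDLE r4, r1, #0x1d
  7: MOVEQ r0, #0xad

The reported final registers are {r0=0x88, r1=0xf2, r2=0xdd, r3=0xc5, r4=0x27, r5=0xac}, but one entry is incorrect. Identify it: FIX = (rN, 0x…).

0: ✓ CMP  NZCV=1000
1: · SUBVS
2: · MOVPL
3: ✓ MOVMI  r4←0x3b
4: ✓ CMP  NZCV=0010
5: · SUBLS
6: · ADDLE
7: · MOVEQ

FIX = (r4, 0x3b)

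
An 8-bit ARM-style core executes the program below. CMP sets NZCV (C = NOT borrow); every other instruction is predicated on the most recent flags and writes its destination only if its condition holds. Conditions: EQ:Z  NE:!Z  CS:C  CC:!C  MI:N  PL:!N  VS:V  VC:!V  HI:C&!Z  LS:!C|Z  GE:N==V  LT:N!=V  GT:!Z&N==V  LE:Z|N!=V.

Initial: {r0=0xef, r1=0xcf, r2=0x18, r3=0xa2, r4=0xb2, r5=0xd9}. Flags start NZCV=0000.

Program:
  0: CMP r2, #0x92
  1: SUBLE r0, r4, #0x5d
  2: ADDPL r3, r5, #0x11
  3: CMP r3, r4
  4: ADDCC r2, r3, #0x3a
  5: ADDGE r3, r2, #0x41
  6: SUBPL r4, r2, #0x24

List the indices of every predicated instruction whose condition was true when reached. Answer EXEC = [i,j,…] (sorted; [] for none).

0: ✓ CMP  NZCV=1001
1: · SUBLE
2: · ADDPL
3: ✓ CMP  NZCV=1000
4: ✓ ADDCC  r2←0xdc
5: · ADDGE
6: · SUBPL

EXEC = [4]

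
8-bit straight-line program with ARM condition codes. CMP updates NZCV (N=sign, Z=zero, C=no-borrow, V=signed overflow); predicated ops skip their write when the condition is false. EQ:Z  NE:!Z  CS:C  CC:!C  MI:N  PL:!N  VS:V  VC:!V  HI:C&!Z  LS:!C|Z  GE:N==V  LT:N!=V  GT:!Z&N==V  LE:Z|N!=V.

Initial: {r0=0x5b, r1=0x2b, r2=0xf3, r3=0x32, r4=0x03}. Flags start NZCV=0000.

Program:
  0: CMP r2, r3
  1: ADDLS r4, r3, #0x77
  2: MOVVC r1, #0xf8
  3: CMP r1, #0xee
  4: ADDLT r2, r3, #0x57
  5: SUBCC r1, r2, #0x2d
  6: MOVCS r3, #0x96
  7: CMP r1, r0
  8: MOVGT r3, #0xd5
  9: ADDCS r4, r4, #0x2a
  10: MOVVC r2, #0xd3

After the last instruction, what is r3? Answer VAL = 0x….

VAL = 0x96

[0] flags=1010 → (cmp)
[1] flags=1010 LS?F → skip
[2] flags=1010 VC?T → r1=0xf8
[3] flags=0010 → (cmp)
[4] flags=0010 LT?F → skip
[5] flags=0010 CC?F → skip
[6] flags=0010 CS?T → r3=0x96
[7] flags=1010 → (cmp)
[8] flags=1010 GT?F → skip
[9] flags=1010 CS?T → r4=0x2d
[10] flags=1010 VC?T → r2=0xd3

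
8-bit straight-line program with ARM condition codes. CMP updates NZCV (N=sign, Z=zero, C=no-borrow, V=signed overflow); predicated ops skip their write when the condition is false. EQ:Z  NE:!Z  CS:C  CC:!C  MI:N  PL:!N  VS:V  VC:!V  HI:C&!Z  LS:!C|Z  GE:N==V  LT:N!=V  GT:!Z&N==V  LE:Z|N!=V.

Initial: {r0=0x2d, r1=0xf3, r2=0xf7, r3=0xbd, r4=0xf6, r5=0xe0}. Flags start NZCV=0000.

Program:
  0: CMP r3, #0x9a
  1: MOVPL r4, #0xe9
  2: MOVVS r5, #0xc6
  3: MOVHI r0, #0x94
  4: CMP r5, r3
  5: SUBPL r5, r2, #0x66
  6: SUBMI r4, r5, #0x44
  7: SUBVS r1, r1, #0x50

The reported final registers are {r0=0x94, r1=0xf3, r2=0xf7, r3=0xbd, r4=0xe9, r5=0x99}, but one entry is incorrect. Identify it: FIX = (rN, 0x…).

0: ✓ CMP  NZCV=0010
1: ✓ MOVPL  r4←0xe9
2: · MOVVS
3: ✓ MOVHI  r0←0x94
4: ✓ CMP  NZCV=0010
5: ✓ SUBPL  r5←0x91
6: · SUBMI
7: · SUBVS

FIX = (r5, 0x91)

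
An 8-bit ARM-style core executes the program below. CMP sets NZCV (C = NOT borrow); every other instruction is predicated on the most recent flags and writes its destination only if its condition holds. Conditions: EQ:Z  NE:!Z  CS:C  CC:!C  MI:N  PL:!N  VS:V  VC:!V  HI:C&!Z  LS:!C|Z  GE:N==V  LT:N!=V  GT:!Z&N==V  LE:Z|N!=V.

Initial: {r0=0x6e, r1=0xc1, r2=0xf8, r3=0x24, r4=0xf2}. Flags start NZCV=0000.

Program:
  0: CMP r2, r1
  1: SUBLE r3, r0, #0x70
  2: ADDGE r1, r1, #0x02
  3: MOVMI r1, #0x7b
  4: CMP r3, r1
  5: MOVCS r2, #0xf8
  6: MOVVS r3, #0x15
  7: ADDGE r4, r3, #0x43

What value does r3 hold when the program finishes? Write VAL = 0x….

VAL = 0x24

[0] flags=0010 → (cmp)
[1] flags=0010 LE?F → skip
[2] flags=0010 GE?T → r1=0xc3
[3] flags=0010 MI?F → skip
[4] flags=0000 → (cmp)
[5] flags=0000 CS?F → skip
[6] flags=0000 VS?F → skip
[7] flags=0000 GE?T → r4=0x67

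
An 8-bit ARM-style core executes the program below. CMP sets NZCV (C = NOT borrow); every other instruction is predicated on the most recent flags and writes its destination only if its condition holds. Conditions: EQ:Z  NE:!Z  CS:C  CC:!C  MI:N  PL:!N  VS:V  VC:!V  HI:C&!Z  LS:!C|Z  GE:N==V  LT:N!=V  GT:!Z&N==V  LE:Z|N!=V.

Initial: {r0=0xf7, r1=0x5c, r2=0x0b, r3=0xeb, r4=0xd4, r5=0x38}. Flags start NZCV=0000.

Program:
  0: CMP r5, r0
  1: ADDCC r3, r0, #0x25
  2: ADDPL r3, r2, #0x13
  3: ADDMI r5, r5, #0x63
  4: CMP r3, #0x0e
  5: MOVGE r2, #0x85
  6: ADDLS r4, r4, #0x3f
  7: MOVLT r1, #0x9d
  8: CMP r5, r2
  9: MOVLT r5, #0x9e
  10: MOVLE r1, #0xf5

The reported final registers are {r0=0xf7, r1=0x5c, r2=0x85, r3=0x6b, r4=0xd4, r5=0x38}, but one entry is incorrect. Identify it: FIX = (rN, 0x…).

[0] flags=0000 → (cmp)
[1] flags=0000 CC?T → r3=0x1c
[2] flags=0000 PL?T → r3=0x1e
[3] flags=0000 MI?F → skip
[4] flags=0010 → (cmp)
[5] flags=0010 GE?T → r2=0x85
[6] flags=0010 LS?F → skip
[7] flags=0010 LT?F → skip
[8] flags=1001 → (cmp)
[9] flags=1001 LT?F → skip
[10] flags=1001 LE?F → skip

FIX = (r3, 0x1e)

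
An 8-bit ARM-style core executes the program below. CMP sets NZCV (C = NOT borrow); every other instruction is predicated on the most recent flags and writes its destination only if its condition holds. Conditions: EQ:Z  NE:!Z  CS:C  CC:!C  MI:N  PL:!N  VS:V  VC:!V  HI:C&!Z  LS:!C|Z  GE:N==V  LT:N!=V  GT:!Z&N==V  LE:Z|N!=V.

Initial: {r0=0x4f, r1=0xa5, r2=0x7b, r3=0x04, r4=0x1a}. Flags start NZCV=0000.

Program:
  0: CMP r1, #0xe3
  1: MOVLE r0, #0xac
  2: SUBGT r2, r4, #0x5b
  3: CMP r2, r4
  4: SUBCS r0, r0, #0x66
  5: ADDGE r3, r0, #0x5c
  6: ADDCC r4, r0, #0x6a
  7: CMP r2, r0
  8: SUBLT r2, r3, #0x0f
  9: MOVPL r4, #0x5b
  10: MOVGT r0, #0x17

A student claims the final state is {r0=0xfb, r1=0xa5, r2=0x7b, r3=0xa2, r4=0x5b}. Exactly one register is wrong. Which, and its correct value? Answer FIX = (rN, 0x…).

[0] flags=1000 → (cmp)
[1] flags=1000 LE?T → r0=0xac
[2] flags=1000 GT?F → skip
[3] flags=0010 → (cmp)
[4] flags=0010 CS?T → r0=0x46
[5] flags=0010 GE?T → r3=0xa2
[6] flags=0010 CC?F → skip
[7] flags=0010 → (cmp)
[8] flags=0010 LT?F → skip
[9] flags=0010 PL?T → r4=0x5b
[10] flags=0010 GT?T → r0=0x17

FIX = (r0, 0x17)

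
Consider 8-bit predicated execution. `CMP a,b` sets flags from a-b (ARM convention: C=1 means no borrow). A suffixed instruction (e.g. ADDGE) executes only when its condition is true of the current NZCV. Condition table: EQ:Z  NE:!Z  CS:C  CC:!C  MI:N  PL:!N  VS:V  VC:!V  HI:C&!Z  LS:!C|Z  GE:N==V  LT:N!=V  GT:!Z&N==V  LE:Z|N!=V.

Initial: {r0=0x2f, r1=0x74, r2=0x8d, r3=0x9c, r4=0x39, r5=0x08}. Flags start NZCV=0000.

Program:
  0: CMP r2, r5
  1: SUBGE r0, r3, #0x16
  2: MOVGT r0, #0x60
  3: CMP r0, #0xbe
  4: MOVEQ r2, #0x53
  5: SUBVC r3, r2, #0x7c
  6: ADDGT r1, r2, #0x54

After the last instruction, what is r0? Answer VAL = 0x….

[0] flags=1010 → (cmp)
[1] flags=1010 GE?F → skip
[2] flags=1010 GT?F → skip
[3] flags=0000 → (cmp)
[4] flags=0000 EQ?F → skip
[5] flags=0000 VC?T → r3=0x11
[6] flags=0000 GT?T → r1=0xe1

VAL = 0x2f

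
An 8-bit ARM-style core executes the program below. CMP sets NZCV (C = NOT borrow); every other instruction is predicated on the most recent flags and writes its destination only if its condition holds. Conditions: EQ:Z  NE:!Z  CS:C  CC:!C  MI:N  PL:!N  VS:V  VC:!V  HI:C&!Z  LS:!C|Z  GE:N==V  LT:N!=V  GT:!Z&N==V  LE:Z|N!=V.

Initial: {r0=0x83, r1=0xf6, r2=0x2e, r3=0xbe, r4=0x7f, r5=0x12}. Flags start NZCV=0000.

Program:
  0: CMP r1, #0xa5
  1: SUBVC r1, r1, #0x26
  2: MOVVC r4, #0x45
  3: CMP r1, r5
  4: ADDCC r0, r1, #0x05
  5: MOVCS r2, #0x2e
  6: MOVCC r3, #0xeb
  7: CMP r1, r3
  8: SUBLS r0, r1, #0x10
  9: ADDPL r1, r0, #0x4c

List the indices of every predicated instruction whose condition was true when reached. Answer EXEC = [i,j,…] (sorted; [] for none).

EXEC = [1,2,5,9]

0: ✓ CMP  NZCV=0010
1: ✓ SUBVC  r1←0xd0
2: ✓ MOVVC  r4←0x45
3: ✓ CMP  NZCV=1010
4: · ADDCC
5: ✓ MOVCS  r2←0x2e
6: · MOVCC
7: ✓ CMP  NZCV=0010
8: · SUBLS
9: ✓ ADDPL  r1←0xcf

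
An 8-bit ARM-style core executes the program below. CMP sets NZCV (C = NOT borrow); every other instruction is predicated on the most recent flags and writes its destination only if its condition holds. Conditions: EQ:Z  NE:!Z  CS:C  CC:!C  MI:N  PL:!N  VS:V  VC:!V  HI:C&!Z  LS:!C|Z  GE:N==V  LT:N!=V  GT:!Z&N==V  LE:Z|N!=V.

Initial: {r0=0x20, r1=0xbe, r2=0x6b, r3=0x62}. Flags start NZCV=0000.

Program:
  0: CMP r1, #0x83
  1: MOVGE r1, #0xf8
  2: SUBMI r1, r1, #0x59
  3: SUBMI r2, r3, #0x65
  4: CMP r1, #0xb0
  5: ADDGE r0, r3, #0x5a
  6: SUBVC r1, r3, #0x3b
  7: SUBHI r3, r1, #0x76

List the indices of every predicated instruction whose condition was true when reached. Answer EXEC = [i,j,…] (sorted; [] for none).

EXEC = [1,5,6,7]

0: ✓ CMP  NZCV=0010
1: ✓ MOVGE  r1←0xf8
2: · SUBMI
3: · SUBMI
4: ✓ CMP  NZCV=0010
5: ✓ ADDGE  r0←0xbc
6: ✓ SUBVC  r1←0x27
7: ✓ SUBHI  r3←0xb1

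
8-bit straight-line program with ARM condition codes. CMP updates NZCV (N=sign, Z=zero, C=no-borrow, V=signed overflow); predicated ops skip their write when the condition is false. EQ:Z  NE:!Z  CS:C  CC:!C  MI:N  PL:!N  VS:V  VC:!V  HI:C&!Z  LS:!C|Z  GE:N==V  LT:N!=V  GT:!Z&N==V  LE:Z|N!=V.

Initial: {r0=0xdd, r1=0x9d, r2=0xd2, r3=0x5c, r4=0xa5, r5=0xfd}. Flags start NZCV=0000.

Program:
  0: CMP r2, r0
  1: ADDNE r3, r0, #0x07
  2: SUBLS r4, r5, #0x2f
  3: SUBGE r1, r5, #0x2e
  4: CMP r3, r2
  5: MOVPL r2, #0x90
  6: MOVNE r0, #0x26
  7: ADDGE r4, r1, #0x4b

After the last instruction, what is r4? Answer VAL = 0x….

[0] flags=1000 → (cmp)
[1] flags=1000 NE?T → r3=0xe4
[2] flags=1000 LS?T → r4=0xce
[3] flags=1000 GE?F → skip
[4] flags=0010 → (cmp)
[5] flags=0010 PL?T → r2=0x90
[6] flags=0010 NE?T → r0=0x26
[7] flags=0010 GE?T → r4=0xe8

VAL = 0xe8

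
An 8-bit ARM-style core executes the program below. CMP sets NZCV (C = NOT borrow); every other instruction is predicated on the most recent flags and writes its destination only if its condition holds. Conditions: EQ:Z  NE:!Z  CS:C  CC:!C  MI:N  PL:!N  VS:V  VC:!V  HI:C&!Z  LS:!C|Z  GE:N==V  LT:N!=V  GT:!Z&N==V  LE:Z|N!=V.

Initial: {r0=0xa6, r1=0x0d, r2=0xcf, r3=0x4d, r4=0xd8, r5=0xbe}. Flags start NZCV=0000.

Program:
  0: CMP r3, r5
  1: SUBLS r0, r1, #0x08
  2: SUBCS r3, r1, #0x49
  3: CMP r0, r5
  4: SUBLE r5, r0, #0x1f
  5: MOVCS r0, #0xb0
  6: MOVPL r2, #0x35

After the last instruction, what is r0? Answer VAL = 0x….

VAL = 0x05

0: ✓ CMP  NZCV=1001
1: ✓ SUBLS  r0←0x05
2: · SUBCS
3: ✓ CMP  NZCV=0000
4: · SUBLE
5: · MOVCS
6: ✓ MOVPL  r2←0x35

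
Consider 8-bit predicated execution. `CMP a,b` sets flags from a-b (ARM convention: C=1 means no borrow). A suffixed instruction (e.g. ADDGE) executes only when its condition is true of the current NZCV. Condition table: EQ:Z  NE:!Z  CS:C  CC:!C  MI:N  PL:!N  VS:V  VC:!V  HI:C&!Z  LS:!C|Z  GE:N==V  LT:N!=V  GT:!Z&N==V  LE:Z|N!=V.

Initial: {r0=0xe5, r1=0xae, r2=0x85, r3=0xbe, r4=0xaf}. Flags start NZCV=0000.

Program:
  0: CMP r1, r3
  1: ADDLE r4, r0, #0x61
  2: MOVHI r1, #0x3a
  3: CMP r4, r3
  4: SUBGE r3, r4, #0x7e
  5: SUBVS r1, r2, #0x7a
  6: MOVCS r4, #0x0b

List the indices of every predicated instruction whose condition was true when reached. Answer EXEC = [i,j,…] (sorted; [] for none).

EXEC = [1,4,5]

0: ✓ CMP  NZCV=1000
1: ✓ ADDLE  r4←0x46
2: · MOVHI
3: ✓ CMP  NZCV=1001
4: ✓ SUBGE  r3←0xc8
5: ✓ SUBVS  r1←0x0b
6: · MOVCS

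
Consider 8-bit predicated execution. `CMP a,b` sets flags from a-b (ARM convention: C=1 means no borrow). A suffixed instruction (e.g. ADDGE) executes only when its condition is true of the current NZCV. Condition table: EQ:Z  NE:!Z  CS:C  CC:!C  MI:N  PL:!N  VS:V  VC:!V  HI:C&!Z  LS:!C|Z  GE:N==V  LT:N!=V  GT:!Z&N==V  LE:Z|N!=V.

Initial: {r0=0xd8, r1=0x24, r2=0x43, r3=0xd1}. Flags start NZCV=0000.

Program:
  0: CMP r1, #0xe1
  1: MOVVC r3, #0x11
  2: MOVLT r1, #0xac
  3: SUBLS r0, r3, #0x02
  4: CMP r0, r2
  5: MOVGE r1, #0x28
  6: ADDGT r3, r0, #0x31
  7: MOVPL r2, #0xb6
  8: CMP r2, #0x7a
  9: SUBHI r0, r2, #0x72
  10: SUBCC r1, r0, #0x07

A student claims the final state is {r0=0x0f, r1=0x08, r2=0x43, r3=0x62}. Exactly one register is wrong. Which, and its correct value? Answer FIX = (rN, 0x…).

FIX = (r3, 0x11)

0: ✓ CMP  NZCV=0000
1: ✓ MOVVC  r3←0x11
2: · MOVLT
3: ✓ SUBLS  r0←0x0f
4: ✓ CMP  NZCV=1000
5: · MOVGE
6: · ADDGT
7: · MOVPL
8: ✓ CMP  NZCV=1000
9: · SUBHI
10: ✓ SUBCC  r1←0x08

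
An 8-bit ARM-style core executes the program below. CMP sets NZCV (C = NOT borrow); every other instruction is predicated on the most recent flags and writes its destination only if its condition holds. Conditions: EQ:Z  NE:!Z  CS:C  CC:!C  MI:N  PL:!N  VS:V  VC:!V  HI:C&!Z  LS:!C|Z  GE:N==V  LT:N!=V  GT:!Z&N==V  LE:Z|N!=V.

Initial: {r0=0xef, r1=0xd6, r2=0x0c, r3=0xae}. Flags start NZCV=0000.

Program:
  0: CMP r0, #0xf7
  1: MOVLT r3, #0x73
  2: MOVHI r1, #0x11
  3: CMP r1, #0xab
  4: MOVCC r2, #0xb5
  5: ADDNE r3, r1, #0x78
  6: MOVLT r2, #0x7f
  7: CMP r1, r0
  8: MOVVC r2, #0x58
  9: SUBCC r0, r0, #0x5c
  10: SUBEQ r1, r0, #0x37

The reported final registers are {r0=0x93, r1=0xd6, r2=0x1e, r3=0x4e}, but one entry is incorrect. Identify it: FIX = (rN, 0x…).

FIX = (r2, 0x58)

[0] flags=1000 → (cmp)
[1] flags=1000 LT?T → r3=0x73
[2] flags=1000 HI?F → skip
[3] flags=0010 → (cmp)
[4] flags=0010 CC?F → skip
[5] flags=0010 NE?T → r3=0x4e
[6] flags=0010 LT?F → skip
[7] flags=1000 → (cmp)
[8] flags=1000 VC?T → r2=0x58
[9] flags=1000 CC?T → r0=0x93
[10] flags=1000 EQ?F → skip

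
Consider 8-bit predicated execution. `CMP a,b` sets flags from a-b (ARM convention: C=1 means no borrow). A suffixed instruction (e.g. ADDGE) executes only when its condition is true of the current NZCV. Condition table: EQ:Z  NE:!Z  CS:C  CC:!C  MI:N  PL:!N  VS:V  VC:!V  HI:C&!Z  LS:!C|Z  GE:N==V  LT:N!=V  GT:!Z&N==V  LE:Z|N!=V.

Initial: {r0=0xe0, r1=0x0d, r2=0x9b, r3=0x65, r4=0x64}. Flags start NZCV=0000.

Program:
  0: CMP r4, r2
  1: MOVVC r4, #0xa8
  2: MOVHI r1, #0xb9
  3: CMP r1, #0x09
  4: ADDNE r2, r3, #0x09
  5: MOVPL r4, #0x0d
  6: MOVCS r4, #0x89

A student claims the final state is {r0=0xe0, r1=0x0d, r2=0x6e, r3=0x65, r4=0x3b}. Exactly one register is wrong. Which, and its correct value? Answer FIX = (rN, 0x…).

FIX = (r4, 0x89)

[0] flags=1001 → (cmp)
[1] flags=1001 VC?F → skip
[2] flags=1001 HI?F → skip
[3] flags=0010 → (cmp)
[4] flags=0010 NE?T → r2=0x6e
[5] flags=0010 PL?T → r4=0x0d
[6] flags=0010 CS?T → r4=0x89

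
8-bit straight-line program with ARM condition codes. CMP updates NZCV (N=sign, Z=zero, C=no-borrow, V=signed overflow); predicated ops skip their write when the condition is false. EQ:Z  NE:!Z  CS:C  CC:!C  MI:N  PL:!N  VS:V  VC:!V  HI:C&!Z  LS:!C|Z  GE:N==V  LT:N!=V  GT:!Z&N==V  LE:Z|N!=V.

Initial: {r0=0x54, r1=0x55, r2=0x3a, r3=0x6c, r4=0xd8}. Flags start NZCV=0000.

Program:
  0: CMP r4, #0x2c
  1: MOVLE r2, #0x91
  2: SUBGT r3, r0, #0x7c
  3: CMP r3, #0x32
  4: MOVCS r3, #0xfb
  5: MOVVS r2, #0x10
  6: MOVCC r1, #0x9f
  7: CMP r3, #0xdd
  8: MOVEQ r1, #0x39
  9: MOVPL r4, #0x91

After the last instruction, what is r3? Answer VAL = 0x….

VAL = 0xfb

0: ✓ CMP  NZCV=1010
1: ✓ MOVLE  r2←0x91
2: · SUBGT
3: ✓ CMP  NZCV=0010
4: ✓ MOVCS  r3←0xfb
5: · MOVVS
6: · MOVCC
7: ✓ CMP  NZCV=0010
8: · MOVEQ
9: ✓ MOVPL  r4←0x91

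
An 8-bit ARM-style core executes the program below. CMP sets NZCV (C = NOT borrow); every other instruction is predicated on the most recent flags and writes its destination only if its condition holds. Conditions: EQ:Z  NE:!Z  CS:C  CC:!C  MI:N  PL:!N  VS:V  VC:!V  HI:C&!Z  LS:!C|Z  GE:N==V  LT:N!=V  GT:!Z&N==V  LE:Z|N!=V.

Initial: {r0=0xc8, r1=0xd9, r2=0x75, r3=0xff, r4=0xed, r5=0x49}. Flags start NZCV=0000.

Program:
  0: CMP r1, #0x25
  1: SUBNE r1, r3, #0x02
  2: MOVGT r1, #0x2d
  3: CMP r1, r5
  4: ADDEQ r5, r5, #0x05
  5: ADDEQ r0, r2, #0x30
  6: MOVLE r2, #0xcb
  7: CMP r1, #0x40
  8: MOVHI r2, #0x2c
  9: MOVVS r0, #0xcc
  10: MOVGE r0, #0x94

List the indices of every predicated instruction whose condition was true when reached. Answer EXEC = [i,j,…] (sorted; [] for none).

[0] flags=1010 → (cmp)
[1] flags=1010 NE?T → r1=0xfd
[2] flags=1010 GT?F → skip
[3] flags=1010 → (cmp)
[4] flags=1010 EQ?F → skip
[5] flags=1010 EQ?F → skip
[6] flags=1010 LE?T → r2=0xcb
[7] flags=1010 → (cmp)
[8] flags=1010 HI?T → r2=0x2c
[9] flags=1010 VS?F → skip
[10] flags=1010 GE?F → skip

EXEC = [1,6,8]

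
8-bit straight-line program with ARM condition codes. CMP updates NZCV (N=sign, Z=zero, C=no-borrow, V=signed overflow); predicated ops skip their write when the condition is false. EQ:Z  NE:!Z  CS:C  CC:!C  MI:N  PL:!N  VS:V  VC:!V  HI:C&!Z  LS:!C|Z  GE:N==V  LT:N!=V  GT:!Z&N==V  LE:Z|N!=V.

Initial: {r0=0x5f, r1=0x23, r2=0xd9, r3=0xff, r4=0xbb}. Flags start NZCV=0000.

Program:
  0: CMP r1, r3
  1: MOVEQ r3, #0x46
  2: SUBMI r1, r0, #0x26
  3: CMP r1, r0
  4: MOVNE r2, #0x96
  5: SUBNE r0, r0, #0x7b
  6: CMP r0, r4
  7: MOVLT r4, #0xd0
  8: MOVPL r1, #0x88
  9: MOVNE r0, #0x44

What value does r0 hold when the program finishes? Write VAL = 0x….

[0] flags=0000 → (cmp)
[1] flags=0000 EQ?F → skip
[2] flags=0000 MI?F → skip
[3] flags=1000 → (cmp)
[4] flags=1000 NE?T → r2=0x96
[5] flags=1000 NE?T → r0=0xe4
[6] flags=0010 → (cmp)
[7] flags=0010 LT?F → skip
[8] flags=0010 PL?T → r1=0x88
[9] flags=0010 NE?T → r0=0x44

VAL = 0x44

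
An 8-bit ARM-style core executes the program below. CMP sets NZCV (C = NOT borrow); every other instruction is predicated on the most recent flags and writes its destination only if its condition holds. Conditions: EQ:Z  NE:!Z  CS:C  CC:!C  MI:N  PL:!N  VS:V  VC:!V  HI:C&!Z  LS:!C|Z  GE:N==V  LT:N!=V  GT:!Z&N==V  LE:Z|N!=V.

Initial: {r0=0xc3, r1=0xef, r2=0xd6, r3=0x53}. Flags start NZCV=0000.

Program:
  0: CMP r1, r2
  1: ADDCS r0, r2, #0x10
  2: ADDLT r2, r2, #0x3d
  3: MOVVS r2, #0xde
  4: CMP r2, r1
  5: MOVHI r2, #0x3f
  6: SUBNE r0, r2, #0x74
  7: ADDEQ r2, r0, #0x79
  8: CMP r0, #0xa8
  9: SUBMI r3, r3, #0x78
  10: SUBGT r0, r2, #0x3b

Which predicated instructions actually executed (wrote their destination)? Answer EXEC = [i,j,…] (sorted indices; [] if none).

0: ✓ CMP  NZCV=0010
1: ✓ ADDCS  r0←0xe6
2: · ADDLT
3: · MOVVS
4: ✓ CMP  NZCV=1000
5: · MOVHI
6: ✓ SUBNE  r0←0x62
7: · ADDEQ
8: ✓ CMP  NZCV=1001
9: ✓ SUBMI  r3←0xdb
10: ✓ SUBGT  r0←0x9b

EXEC = [1,6,9,10]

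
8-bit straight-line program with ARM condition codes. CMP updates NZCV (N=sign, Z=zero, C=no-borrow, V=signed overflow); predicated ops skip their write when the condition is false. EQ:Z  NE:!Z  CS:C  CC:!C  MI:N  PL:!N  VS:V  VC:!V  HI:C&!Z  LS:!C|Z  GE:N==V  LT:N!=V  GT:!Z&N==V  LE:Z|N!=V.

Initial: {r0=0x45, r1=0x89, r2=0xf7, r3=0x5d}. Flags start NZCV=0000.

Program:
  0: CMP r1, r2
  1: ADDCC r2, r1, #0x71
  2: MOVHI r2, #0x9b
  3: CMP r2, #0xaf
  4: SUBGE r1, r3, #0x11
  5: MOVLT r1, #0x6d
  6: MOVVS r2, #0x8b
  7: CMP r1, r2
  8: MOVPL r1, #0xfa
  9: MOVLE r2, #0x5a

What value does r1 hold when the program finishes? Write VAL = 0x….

0: ✓ CMP  NZCV=1000
1: ✓ ADDCC  r2←0xfa
2: · MOVHI
3: ✓ CMP  NZCV=0010
4: ✓ SUBGE  r1←0x4c
5: · MOVLT
6: · MOVVS
7: ✓ CMP  NZCV=0000
8: ✓ MOVPL  r1←0xfa
9: · MOVLE

VAL = 0xfa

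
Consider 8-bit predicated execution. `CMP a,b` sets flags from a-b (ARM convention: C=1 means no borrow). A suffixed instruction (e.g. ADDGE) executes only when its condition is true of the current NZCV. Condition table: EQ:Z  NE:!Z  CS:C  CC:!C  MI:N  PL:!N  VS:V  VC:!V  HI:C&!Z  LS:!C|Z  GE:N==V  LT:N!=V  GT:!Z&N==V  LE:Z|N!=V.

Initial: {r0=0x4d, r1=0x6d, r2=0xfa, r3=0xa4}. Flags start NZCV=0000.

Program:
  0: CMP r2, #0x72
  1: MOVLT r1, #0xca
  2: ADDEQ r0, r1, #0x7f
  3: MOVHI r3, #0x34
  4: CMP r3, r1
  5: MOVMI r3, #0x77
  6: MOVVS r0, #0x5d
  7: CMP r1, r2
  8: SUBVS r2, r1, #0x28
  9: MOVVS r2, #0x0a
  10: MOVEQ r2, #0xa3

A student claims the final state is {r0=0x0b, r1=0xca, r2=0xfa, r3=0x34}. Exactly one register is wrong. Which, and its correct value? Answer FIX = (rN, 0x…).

[0] flags=1010 → (cmp)
[1] flags=1010 LT?T → r1=0xca
[2] flags=1010 EQ?F → skip
[3] flags=1010 HI?T → r3=0x34
[4] flags=0000 → (cmp)
[5] flags=0000 MI?F → skip
[6] flags=0000 VS?F → skip
[7] flags=1000 → (cmp)
[8] flags=1000 VS?F → skip
[9] flags=1000 VS?F → skip
[10] flags=1000 EQ?F → skip

FIX = (r0, 0x4d)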